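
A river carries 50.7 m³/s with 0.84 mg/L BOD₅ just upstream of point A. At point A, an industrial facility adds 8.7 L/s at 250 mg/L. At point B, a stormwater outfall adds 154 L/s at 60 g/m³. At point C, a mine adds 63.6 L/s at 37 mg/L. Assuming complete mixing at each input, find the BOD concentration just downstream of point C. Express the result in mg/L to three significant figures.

1.11 mg/L

8.7 L/s = 0.0087 m³/s.
After input A: C = (50.7·0.84 + 0.0087·250) / 50.71 = 0.8827 mg/L.
154 L/s = 0.154 m³/s.
After input B: C = (50.71·0.8827 + 0.154·60) / 50.86 = 1.062 mg/L.
63.6 L/s = 0.0636 m³/s.
After input C: C = (50.86·1.062 + 0.0636·37) / 50.93 = 1.107 mg/L.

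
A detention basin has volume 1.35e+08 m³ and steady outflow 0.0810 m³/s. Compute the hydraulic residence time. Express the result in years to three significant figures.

Q = 0.0810 m³/s × 3.156e+07 s/yr = 2.556e+06 m³/yr.
Hydraulic residence time τ = V/Q = 1.35e+08/2.556e+06 = 52.81 yr.

52.8 yr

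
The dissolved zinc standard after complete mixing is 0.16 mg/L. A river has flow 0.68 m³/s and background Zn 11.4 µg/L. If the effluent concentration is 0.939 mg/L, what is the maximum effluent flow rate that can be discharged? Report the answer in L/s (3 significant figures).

130 L/s

11.4 µg/L = 0.0114 mg/L.
Mass balance at complete mixing: C_std·(Q_w + Q_r) = Q_w·C_e + Q_r·C_b.
Rearranging, Q_w = Q_r·(C_std − C_b)/(C_e − C_std) = 0.68·(0.16 − 0.0114) / (0.939 − 0.16) = 0.1297 m³/s.
= 129.7 L/s.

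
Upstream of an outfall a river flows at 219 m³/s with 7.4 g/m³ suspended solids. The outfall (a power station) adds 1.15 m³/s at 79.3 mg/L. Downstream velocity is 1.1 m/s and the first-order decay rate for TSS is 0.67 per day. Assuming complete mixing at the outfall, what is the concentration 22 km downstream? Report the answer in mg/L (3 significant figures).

After complete mixing, C₀ = (1.15·79.3 + 219·7.4) / 220.2 = 7.776 mg/L.
Travel time t = 2.2e+04 m / 1.1 m/s = 2e+04 s = 0.2315 d.
C = 7.776·exp(−0.67·0.2315) = 7.776·0.8563 = 6.659 mg/L.

6.66 mg/L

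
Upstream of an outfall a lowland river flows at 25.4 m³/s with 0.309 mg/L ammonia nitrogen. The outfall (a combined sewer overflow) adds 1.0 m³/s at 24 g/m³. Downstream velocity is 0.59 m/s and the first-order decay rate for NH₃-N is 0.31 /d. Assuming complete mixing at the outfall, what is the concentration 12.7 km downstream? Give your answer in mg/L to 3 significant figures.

After complete mixing, C₀ = (1·24 + 25.4·0.309) / 26.4 = 1.206 mg/L.
Travel time t = 1.27e+04 m / 0.59 m/s = 2.153e+04 s = 0.2491 d.
C = 1.206·exp(−0.31·0.2491) = 1.206·0.9257 = 1.117 mg/L.

1.12 mg/L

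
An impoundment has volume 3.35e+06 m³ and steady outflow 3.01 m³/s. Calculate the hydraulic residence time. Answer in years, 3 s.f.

Q = 3.01 m³/s × 3.156e+07 s/yr = 9.499e+07 m³/yr.
Hydraulic residence time τ = V/Q = 3.35e+06/9.499e+07 = 0.03527 yr.

0.0353 yr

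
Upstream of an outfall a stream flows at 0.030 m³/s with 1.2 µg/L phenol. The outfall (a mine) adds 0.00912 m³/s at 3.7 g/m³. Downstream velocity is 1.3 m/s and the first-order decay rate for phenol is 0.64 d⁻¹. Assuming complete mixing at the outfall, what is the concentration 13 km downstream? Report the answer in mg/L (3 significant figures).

0.802 mg/L

1.2 µg/L = 0.0012 mg/L.
After complete mixing, C₀ = (0.00912·3.7 + 0.03·0.0012) / 0.03912 = 0.8635 mg/L.
Travel time t = 1.3e+04 m / 1.3 m/s = 1e+04 s = 0.1157 d.
C = 0.8635·exp(−0.64·0.1157) = 0.8635·0.9286 = 0.8018 mg/L.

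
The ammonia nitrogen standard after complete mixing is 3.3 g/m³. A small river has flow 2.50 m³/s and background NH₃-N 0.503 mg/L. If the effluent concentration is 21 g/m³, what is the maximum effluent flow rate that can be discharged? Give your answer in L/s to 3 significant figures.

Mass balance at complete mixing: C_std·(Q_w + Q_r) = Q_w·C_e + Q_r·C_b.
Rearranging, Q_w = Q_r·(C_std − C_b)/(C_e − C_std) = 2.50·(3.3 − 0.503) / (21 − 3.3) = 0.3951 m³/s.
= 395.1 L/s.

395 L/s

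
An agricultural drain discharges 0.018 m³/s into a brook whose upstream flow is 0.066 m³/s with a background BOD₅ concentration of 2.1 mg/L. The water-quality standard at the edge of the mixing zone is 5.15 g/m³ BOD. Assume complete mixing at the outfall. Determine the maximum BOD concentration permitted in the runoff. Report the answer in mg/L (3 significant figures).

Mass balance: 5.15·0.084 = 0.018·Cₑ + 0.066·2.1.
Cₑ = (0.4326 − 0.1386) / 0.018 = 16.33 mg/L.

16.3 mg/L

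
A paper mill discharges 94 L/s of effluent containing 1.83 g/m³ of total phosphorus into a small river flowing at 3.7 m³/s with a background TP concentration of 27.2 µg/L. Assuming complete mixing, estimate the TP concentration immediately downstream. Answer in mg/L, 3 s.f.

0.0719 mg/L

94 L/s = 0.094 m³/s.
27.2 µg/L = 0.0272 mg/L.
Conservation of mass across the mixing zone: C = (0.094·1.83 + 3.7·0.0272) / (0.094 + 3.7) = 0.2727/3.794 = 0.07187 mg/L.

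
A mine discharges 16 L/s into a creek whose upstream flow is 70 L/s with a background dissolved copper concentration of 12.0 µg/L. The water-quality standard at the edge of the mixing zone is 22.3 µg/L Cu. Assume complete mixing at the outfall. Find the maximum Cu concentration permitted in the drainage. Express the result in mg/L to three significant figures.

16 L/s = 0.016 m³/s.
70 L/s = 0.07 m³/s.
12.0 µg/L = 0.012 mg/L.
22.3 µg/L = 0.0223 mg/L.
Mass balance: 0.0223·0.086 = 0.016·Cₑ + 0.07·0.012.
Cₑ = (0.001918 − 0.00084) / 0.016 = 0.06736 mg/L.

0.0674 mg/L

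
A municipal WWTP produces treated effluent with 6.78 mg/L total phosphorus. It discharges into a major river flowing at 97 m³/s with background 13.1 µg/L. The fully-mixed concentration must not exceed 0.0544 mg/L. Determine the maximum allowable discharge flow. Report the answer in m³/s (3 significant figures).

0.596 m³/s

13.1 µg/L = 0.0131 mg/L.
Mass balance at complete mixing: C_std·(Q_w + Q_r) = Q_w·C_e + Q_r·C_b.
Rearranging, Q_w = Q_r·(C_std − C_b)/(C_e − C_std) = 97·(0.0544 − 0.0131) / (6.78 − 0.0544) = 0.5956 m³/s.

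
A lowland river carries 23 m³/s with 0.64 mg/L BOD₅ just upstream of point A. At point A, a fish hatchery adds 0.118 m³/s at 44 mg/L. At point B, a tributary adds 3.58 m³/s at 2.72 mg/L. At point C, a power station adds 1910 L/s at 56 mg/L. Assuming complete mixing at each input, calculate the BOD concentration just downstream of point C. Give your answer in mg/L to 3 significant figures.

4.78 mg/L

After input A: C = (23·0.64 + 0.118·44) / 23.12 = 0.8613 mg/L.
After input B: C = (23.12·0.8613 + 3.58·2.72) / 26.7 = 1.111 mg/L.
1910 L/s = 1.91 m³/s.
After input C: C = (26.7·1.111 + 1.91·56) / 28.61 = 4.775 mg/L.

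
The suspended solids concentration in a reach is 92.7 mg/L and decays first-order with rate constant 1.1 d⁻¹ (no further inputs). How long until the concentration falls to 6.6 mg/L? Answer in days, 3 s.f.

t = ln(C₀/C)/k = ln(92.7/6.6)/1.1 = 2.642/1.1 = 2.402 d.

2.40 d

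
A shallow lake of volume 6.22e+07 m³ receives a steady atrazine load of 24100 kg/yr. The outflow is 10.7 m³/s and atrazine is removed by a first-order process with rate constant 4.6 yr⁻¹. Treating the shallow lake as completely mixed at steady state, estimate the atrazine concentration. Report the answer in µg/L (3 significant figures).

38.6 µg/L

Outflow Q = 10.7 m³/s × 3.156e+07 s/yr = 3.377e+08 m³/yr.
Steady-state CSTR mass balance: W = Q·C + k·V·C, so C = W/(Q + kV).
Q + kV = 3.377e+08 + 4.6·6.22e+07 = 6.238e+08 m³/yr.
C = 24100/6.238e+08 = 3.864e-05 kg/m³ = 0.03864 mg/L = 38.64 µg/L.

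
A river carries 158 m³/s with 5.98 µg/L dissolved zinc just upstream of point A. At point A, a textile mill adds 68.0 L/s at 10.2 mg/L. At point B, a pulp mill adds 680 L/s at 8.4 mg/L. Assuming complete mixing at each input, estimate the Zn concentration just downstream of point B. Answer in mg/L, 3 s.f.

0.0463 mg/L

5.98 µg/L = 0.00598 mg/L.
68.0 L/s = 0.068 m³/s.
After input A: C = (158·0.00598 + 0.068·10.2) / 158.1 = 0.01037 mg/L.
680 L/s = 0.68 m³/s.
After input B: C = (158.1·0.01037 + 0.68·8.4) / 158.7 = 0.0463 mg/L.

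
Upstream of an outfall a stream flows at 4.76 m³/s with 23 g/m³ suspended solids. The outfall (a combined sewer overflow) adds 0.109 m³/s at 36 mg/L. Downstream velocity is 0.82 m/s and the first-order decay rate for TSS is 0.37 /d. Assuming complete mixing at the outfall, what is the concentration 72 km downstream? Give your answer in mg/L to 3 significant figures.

After complete mixing, C₀ = (0.109·36 + 4.76·23) / 4.869 = 23.29 mg/L.
Travel time t = 7.2e+04 m / 0.82 m/s = 8.78e+04 s = 1.016 d.
C = 23.29·exp(−0.37·1.016) = 23.29·0.6866 = 15.99 mg/L.

16.0 mg/L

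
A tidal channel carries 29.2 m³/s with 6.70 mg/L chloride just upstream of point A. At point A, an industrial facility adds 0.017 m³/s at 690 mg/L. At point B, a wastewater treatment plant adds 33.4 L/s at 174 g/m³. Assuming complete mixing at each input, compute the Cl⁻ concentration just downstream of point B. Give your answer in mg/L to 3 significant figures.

After input A: C = (29.2·6.7 + 0.017·690) / 29.22 = 7.098 mg/L.
33.4 L/s = 0.0334 m³/s.
After input B: C = (29.22·7.098 + 0.0334·174) / 29.25 = 7.288 mg/L.

7.29 mg/L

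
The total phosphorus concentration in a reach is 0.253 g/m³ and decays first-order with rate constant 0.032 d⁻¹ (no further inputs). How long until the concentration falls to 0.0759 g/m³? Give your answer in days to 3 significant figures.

37.6 d

t = ln(C₀/C)/k = ln(0.253/0.0759)/0.032 = 1.204/0.032 = 37.62 d.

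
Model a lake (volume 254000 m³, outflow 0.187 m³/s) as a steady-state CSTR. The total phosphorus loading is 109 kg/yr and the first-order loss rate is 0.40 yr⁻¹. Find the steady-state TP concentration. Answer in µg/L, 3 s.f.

Outflow Q = 0.187 m³/s × 3.156e+07 s/yr = 5.901e+06 m³/yr.
Steady-state CSTR mass balance: W = Q·C + k·V·C, so C = W/(Q + kV).
Q + kV = 5.901e+06 + 0.40·254000 = 6.003e+06 m³/yr.
C = 109/6.003e+06 = 1.816e-05 kg/m³ = 0.01816 mg/L = 18.16 µg/L.

18.2 µg/L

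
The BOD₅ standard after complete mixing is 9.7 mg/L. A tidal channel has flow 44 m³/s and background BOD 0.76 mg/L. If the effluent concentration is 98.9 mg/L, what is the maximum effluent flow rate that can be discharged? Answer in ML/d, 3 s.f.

381 ML/d

Mass balance at complete mixing: C_std·(Q_w + Q_r) = Q_w·C_e + Q_r·C_b.
Rearranging, Q_w = Q_r·(C_std − C_b)/(C_e − C_std) = 44·(9.7 − 0.76) / (98.9 − 9.7) = 4.41 m³/s.
= 381 ML/d.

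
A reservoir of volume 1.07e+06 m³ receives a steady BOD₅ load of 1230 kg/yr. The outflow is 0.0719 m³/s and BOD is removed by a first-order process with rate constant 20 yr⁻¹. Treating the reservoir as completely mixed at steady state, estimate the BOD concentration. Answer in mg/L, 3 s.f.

0.0520 mg/L

Outflow Q = 0.0719 m³/s × 3.156e+07 s/yr = 2.269e+06 m³/yr.
Steady-state CSTR mass balance: W = Q·C + k·V·C, so C = W/(Q + kV).
Q + kV = 2.269e+06 + 20·1.07e+06 = 2.367e+07 m³/yr.
C = 1230/2.367e+07 = 5.197e-05 kg/m³ = 0.05197 mg/L.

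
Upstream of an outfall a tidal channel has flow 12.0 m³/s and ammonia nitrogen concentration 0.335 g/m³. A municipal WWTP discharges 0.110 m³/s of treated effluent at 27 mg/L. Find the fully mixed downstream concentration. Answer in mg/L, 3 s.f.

0.577 mg/L

Conservation of mass across the mixing zone: C = (0.11·27 + 12·0.335) / (0.11 + 12) = 6.99/12.11 = 0.5772 mg/L.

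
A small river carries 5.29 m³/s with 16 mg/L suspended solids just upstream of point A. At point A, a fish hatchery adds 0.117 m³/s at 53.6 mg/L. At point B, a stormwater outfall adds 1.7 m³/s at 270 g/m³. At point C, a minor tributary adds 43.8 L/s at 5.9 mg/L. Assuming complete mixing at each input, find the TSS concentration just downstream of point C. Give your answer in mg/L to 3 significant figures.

After input A: C = (5.29·16 + 0.117·53.6) / 5.407 = 16.81 mg/L.
After input B: C = (5.407·16.81 + 1.7·270) / 7.107 = 77.38 mg/L.
43.8 L/s = 0.0438 m³/s.
After input C: C = (7.107·77.38 + 0.0438·5.9) / 7.151 = 76.94 mg/L.

76.9 mg/L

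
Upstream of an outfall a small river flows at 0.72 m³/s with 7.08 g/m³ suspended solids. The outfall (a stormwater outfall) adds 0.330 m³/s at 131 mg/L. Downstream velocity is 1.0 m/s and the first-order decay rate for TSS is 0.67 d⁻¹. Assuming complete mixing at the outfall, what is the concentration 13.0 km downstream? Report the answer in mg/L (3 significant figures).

41.6 mg/L

After complete mixing, C₀ = (0.33·131 + 0.72·7.08) / 1.05 = 46.03 mg/L.
Travel time t = 1.3e+04 m / 1.0 m/s = 1.3e+04 s = 0.1505 d.
C = 46.03·exp(−0.67·0.1505) = 46.03·0.9041 = 41.61 mg/L.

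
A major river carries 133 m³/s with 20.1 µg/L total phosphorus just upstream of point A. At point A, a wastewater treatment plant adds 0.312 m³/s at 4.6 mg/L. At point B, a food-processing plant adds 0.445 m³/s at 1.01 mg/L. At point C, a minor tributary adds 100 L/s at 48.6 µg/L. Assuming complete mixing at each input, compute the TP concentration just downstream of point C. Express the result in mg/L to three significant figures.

0.0341 mg/L

20.1 µg/L = 0.0201 mg/L.
After input A: C = (133·0.0201 + 0.312·4.6) / 133.3 = 0.03082 mg/L.
After input B: C = (133.3·0.03082 + 0.445·1.01) / 133.8 = 0.03408 mg/L.
100 L/s = 0.1 m³/s.
48.6 µg/L = 0.0486 mg/L.
After input C: C = (133.8·0.03408 + 0.1·0.0486) / 133.9 = 0.03409 mg/L.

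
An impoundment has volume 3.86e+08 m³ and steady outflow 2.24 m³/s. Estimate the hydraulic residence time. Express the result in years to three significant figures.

Q = 2.24 m³/s × 3.156e+07 s/yr = 7.069e+07 m³/yr.
Hydraulic residence time τ = V/Q = 3.86e+08/7.069e+07 = 5.461 yr.

5.46 yr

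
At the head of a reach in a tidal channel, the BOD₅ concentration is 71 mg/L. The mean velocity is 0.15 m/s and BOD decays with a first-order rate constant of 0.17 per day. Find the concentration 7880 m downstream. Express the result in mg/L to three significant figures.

64.0 mg/L

Travel time t = 7880 m / 0.15 m/s = 7880/0.15 = 5.253e+04 s = 0.608 d.
First-order decay: C = 71·exp(−0.17·0.608) = 71·0.9018 = 64.03 mg/L.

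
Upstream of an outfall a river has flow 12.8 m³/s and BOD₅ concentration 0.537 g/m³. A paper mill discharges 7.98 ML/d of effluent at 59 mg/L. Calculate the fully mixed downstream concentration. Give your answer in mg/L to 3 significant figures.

7.98 ML/d = 0.09236 m³/s.
By mass balance at complete mixing, C = (0.09236·59 + 12.8·0.537) / (0.09236 + 12.8) = 12.32/12.89 = 0.9558 mg/L.

0.956 mg/L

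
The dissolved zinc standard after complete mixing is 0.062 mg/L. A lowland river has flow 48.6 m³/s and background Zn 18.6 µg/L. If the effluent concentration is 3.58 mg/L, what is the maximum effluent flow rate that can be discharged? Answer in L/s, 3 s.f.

600 L/s

18.6 µg/L = 0.0186 mg/L.
Mass balance at complete mixing: C_std·(Q_w + Q_r) = Q_w·C_e + Q_r·C_b.
Rearranging, Q_w = Q_r·(C_std − C_b)/(C_e − C_std) = 48.6·(0.062 − 0.0186) / (3.58 − 0.062) = 0.5996 m³/s.
= 599.6 L/s.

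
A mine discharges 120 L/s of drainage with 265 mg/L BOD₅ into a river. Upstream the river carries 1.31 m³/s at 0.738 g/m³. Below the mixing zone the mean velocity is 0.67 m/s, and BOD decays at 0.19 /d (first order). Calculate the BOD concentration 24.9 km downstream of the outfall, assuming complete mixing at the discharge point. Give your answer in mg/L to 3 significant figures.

21.1 mg/L

120 L/s = 0.12 m³/s.
After complete mixing, C₀ = (0.12·265 + 1.31·0.738) / 1.43 = 22.91 mg/L.
Travel time t = 2.49e+04 m / 0.67 m/s = 3.716e+04 s = 0.4301 d.
C = 22.91·exp(−0.19·0.4301) = 22.91·0.9215 = 21.12 mg/L.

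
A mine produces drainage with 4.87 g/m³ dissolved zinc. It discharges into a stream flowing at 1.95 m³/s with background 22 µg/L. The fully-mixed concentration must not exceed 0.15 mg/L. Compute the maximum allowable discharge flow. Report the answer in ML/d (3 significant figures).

22 µg/L = 0.022 mg/L.
Mass balance at complete mixing: C_std·(Q_w + Q_r) = Q_w·C_e + Q_r·C_b.
Rearranging, Q_w = Q_r·(C_std − C_b)/(C_e − C_std) = 1.95·(0.15 − 0.022) / (4.87 − 0.15) = 0.05288 m³/s.
= 4.569 ML/d.

4.57 ML/d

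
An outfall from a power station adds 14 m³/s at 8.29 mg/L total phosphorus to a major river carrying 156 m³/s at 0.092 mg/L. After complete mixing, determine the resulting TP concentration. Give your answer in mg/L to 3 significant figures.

0.767 mg/L

By mass balance at complete mixing, C = (14·8.29 + 156·0.092) / (14 + 156) = 130.4/170 = 0.7671 mg/L.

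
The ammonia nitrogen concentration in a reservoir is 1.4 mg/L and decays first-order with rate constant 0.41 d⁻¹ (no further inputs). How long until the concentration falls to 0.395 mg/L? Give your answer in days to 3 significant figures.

t = ln(C₀/C)/k = ln(1.4/0.395)/0.41 = 1.265/0.41 = 3.086 d.

3.09 d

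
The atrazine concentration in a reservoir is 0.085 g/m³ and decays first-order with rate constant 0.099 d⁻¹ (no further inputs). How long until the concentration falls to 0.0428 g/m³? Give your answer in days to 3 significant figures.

6.93 d

t = ln(C₀/C)/k = ln(0.085/0.0428)/0.099 = 0.6861/0.099 = 6.93 d.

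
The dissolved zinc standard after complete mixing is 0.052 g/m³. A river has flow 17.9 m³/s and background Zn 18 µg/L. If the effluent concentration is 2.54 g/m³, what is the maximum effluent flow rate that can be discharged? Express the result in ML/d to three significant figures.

18 µg/L = 0.018 mg/L.
Mass balance at complete mixing: C_std·(Q_w + Q_r) = Q_w·C_e + Q_r·C_b.
Rearranging, Q_w = Q_r·(C_std − C_b)/(C_e − C_std) = 17.9·(0.052 − 0.018) / (2.54 − 0.052) = 0.2446 m³/s.
= 21.13 ML/d.

21.1 ML/d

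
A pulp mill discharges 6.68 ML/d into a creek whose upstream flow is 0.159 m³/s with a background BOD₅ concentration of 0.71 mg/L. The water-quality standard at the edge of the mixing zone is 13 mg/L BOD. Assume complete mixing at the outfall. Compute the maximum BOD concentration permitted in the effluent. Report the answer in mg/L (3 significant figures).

6.68 ML/d = 0.07731 m³/s.
Mass balance: 13·0.2363 = 0.07731·Cₑ + 0.159·0.71.
Cₑ = (3.072 − 0.1129) / 0.07731 = 38.27 mg/L.

38.3 mg/L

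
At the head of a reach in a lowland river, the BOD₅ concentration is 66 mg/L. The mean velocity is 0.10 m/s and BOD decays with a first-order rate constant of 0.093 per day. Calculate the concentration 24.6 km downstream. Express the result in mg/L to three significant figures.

50.6 mg/L

Travel time t = 24.6 km / 0.10 m/s = 2.46e+04/0.10 = 2.46e+05 s = 2.847 d.
First-order decay: C = 66·exp(−0.093·2.847) = 66·0.7674 = 50.65 mg/L.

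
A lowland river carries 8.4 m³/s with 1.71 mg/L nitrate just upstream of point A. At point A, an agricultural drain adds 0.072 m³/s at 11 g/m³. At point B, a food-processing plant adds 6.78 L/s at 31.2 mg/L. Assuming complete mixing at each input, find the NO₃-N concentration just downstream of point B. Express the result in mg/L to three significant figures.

1.81 mg/L

After input A: C = (8.4·1.71 + 0.072·11) / 8.472 = 1.789 mg/L.
6.78 L/s = 0.00678 m³/s.
After input B: C = (8.472·1.789 + 0.00678·31.2) / 8.479 = 1.812 mg/L.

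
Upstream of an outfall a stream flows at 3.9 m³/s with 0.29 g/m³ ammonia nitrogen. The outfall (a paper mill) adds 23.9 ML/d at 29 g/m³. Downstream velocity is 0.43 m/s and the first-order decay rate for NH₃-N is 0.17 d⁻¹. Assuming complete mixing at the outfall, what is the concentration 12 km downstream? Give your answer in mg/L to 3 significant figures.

2.07 mg/L

23.9 ML/d = 0.2766 m³/s.
After complete mixing, C₀ = (0.2766·29 + 3.9·0.29) / 4.177 = 2.191 mg/L.
Travel time t = 1.2e+04 m / 0.43 m/s = 2.791e+04 s = 0.323 d.
C = 2.191·exp(−0.17·0.323) = 2.191·0.9466 = 2.074 mg/L.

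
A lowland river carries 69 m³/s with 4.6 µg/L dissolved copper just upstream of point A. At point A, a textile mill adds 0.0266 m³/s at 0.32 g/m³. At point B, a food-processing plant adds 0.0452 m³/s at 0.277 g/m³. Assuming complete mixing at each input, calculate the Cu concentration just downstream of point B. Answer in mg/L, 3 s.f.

0.00490 mg/L

4.6 µg/L = 0.0046 mg/L.
After input A: C = (69·0.0046 + 0.0266·0.32) / 69.03 = 0.004722 mg/L.
After input B: C = (69.03·0.004722 + 0.0452·0.277) / 69.07 = 0.0049 mg/L.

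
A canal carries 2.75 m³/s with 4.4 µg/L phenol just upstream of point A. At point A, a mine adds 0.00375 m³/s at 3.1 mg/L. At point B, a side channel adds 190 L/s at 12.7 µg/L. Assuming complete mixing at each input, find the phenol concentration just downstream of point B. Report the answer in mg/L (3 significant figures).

0.00888 mg/L

4.4 µg/L = 0.0044 mg/L.
After input A: C = (2.75·0.0044 + 0.00375·3.1) / 2.754 = 0.008616 mg/L.
190 L/s = 0.19 m³/s.
12.7 µg/L = 0.0127 mg/L.
After input B: C = (2.754·0.008616 + 0.19·0.0127) / 2.944 = 0.008879 mg/L.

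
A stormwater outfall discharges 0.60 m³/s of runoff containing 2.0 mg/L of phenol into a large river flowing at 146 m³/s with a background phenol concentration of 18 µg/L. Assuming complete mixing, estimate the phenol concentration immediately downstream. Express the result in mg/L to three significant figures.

0.0261 mg/L

18 µg/L = 0.018 mg/L.
Conservation of mass across the mixing zone: C = (0.6·2 + 146·0.018) / (0.6 + 146) = 3.828/146.6 = 0.02611 mg/L.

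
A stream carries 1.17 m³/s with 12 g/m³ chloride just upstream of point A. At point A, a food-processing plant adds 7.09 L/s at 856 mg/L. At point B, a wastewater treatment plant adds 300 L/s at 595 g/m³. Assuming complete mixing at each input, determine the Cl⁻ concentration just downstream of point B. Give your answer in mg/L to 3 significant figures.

134 mg/L

7.09 L/s = 0.00709 m³/s.
After input A: C = (1.17·12 + 0.00709·856) / 1.177 = 17.08 mg/L.
300 L/s = 0.3 m³/s.
After input B: C = (1.177·17.08 + 0.3·595) / 1.477 = 134.5 mg/L.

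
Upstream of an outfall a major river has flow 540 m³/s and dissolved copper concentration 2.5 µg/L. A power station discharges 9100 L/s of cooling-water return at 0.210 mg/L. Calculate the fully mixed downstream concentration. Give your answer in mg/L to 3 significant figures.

0.00594 mg/L

9100 L/s = 9.1 m³/s.
2.5 µg/L = 0.0025 mg/L.
Flow-weighted mixing gives C = (9.1·0.21 + 540·0.0025) / (9.1 + 540) = 3.261/549.1 = 0.005939 mg/L.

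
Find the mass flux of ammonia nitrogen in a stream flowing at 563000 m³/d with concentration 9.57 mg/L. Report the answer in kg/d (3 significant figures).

5390 kg/d

563000 m³/d = 6.516 m³/s.
Mass flux = Q·C = 6.516 m³/s × 9.57 g/m³ = 62.36 g/s.
= 62.36 g/s × 86.4 = 5388 kg/d.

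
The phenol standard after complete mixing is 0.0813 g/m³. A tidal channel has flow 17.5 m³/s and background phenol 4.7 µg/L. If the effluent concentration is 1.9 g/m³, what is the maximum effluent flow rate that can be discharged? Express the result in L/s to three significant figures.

737 L/s

4.7 µg/L = 0.0047 mg/L.
Mass balance at complete mixing: C_std·(Q_w + Q_r) = Q_w·C_e + Q_r·C_b.
Rearranging, Q_w = Q_r·(C_std − C_b)/(C_e − C_std) = 17.5·(0.0813 − 0.0047) / (1.9 − 0.0813) = 0.7371 m³/s.
= 737.1 L/s.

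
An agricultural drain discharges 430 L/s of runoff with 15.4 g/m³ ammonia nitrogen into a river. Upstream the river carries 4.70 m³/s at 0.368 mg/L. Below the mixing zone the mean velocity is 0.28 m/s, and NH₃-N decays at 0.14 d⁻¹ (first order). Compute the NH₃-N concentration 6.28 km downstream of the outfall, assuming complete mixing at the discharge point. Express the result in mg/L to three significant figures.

430 L/s = 0.43 m³/s.
After complete mixing, C₀ = (0.43·15.4 + 4.7·0.368) / 5.13 = 1.628 mg/L.
Travel time t = 6280 m / 0.28 m/s = 2.243e+04 s = 0.2596 d.
C = 1.628·exp(−0.14·0.2596) = 1.628·0.9643 = 1.57 mg/L.

1.57 mg/L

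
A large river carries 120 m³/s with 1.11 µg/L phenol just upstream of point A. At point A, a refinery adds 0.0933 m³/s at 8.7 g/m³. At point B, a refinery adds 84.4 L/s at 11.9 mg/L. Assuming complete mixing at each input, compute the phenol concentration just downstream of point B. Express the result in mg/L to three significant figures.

0.0162 mg/L

1.11 µg/L = 0.00111 mg/L.
After input A: C = (120·0.00111 + 0.0933·8.7) / 120.1 = 0.007868 mg/L.
84.4 L/s = 0.0844 m³/s.
After input B: C = (120.1·0.007868 + 0.0844·11.9) / 120.2 = 0.01622 mg/L.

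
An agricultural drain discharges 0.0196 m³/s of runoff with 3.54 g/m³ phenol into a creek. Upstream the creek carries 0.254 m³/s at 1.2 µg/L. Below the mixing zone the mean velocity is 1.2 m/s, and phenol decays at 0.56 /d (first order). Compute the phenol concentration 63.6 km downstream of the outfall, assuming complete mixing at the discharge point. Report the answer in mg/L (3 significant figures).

0.181 mg/L

1.2 µg/L = 0.0012 mg/L.
After complete mixing, C₀ = (0.0196·3.54 + 0.254·0.0012) / 0.2736 = 0.2547 mg/L.
Travel time t = 6.36e+04 m / 1.2 m/s = 5.3e+04 s = 0.6134 d.
C = 0.2547·exp(−0.56·0.6134) = 0.2547·0.7093 = 0.1807 mg/L.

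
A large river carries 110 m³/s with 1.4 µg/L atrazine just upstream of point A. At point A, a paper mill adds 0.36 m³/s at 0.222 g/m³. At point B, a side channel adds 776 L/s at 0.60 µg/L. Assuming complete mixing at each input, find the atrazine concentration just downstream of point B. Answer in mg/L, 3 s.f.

1.4 µg/L = 0.0014 mg/L.
After input A: C = (110·0.0014 + 0.36·0.222) / 110.4 = 0.00212 mg/L.
776 L/s = 0.776 m³/s.
0.60 µg/L = 0.0006 mg/L.
After input B: C = (110.4·0.00212 + 0.776·0.0006) / 111.1 = 0.002109 mg/L.

0.00211 mg/L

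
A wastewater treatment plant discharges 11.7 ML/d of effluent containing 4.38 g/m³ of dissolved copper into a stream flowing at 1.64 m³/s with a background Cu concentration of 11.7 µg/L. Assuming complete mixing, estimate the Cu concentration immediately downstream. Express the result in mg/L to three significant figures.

11.7 ML/d = 0.1354 m³/s.
11.7 µg/L = 0.0117 mg/L.
Conservation of mass across the mixing zone: C = (0.1354·4.38 + 1.64·0.0117) / (0.1354 + 1.64) = 0.6123/1.775 = 0.3449 mg/L.

0.345 mg/L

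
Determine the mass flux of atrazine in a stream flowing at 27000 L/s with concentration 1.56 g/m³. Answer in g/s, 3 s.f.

27000 L/s = 27 m³/s.
Mass flux = Q·C = 27 m³/s × 1.56 g/m³ = 42.12 g/s.

42.1 g/s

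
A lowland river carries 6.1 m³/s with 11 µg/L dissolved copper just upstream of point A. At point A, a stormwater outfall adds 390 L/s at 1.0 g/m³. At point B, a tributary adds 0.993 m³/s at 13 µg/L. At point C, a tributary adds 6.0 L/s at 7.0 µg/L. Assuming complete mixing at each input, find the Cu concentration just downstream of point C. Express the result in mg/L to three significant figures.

0.0628 mg/L

11 µg/L = 0.011 mg/L.
390 L/s = 0.39 m³/s.
After input A: C = (6.1·0.011 + 0.39·1) / 6.49 = 0.07043 mg/L.
13 µg/L = 0.013 mg/L.
After input B: C = (6.49·0.07043 + 0.993·0.013) / 7.483 = 0.06281 mg/L.
6.0 L/s = 0.006 m³/s.
7.0 µg/L = 0.007 mg/L.
After input C: C = (7.483·0.06281 + 0.006·0.007) / 7.489 = 0.06277 mg/L.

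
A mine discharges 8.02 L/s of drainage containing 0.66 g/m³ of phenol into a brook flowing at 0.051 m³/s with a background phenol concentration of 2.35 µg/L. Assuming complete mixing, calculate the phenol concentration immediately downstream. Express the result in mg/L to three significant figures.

8.02 L/s = 0.00802 m³/s.
2.35 µg/L = 0.00235 mg/L.
Conservation of mass across the mixing zone: C = (0.00802·0.66 + 0.051·0.00235) / (0.00802 + 0.051) = 0.005413/0.05902 = 0.09172 mg/L.

0.0917 mg/L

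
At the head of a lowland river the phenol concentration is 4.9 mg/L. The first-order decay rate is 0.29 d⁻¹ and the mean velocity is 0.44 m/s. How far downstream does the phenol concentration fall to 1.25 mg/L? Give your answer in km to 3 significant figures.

179 km

From C = C₀·e^(−kt), t = ln(C₀/C)/k = ln(4.9/1.25)/0.29 = 1.366/0.29 = 4.711 d.
Distance = v·t = 0.44 m/s × 4.07e+05 s = 1.791e+05 m = 179.1 km.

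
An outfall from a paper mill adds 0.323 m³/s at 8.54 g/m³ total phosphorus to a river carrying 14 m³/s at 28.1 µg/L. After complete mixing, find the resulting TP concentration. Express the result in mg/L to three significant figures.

28.1 µg/L = 0.0281 mg/L.
Flow-weighted mixing gives C = (0.323·8.54 + 14·0.0281) / (0.323 + 14) = 3.152/14.32 = 0.2201 mg/L.

0.220 mg/L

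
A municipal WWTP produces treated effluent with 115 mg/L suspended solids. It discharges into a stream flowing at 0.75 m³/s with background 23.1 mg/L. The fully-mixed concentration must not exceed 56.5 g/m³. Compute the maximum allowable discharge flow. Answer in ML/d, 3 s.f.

Mass balance at complete mixing: C_std·(Q_w + Q_r) = Q_w·C_e + Q_r·C_b.
Rearranging, Q_w = Q_r·(C_std − C_b)/(C_e − C_std) = 0.75·(56.5 − 23.1) / (115 − 56.5) = 0.4282 m³/s.
= 37 ML/d.

37.0 ML/d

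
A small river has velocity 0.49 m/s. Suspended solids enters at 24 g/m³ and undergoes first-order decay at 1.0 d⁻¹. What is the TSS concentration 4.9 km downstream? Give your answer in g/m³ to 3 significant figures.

Travel time t = 4.9 km / 0.49 m/s = 4900/0.49 = 1e+04 s = 0.1157 d.
First-order decay: C = 24·exp(−1.0·0.1157) = 24·0.8907 = 21.38 g/m³.

21.4 g/m³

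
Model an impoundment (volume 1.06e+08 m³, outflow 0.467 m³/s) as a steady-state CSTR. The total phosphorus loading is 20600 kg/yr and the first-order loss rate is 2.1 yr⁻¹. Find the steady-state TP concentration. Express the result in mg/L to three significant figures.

0.0868 mg/L

Outflow Q = 0.467 m³/s × 3.156e+07 s/yr = 1.474e+07 m³/yr.
Steady-state CSTR mass balance: W = Q·C + k·V·C, so C = W/(Q + kV).
Q + kV = 1.474e+07 + 2.1·1.06e+08 = 2.373e+08 m³/yr.
C = 20600/2.373e+08 = 8.68e-05 kg/m³ = 0.0868 mg/L.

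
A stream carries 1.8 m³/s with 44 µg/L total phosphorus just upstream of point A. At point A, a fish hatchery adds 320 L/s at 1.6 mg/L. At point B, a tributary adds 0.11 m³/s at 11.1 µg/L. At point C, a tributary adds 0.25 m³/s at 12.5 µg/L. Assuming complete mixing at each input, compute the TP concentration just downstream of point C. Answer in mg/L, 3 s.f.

44 µg/L = 0.044 mg/L.
320 L/s = 0.32 m³/s.
After input A: C = (1.8·0.044 + 0.32·1.6) / 2.12 = 0.2789 mg/L.
11.1 µg/L = 0.0111 mg/L.
After input B: C = (2.12·0.2789 + 0.11·0.0111) / 2.23 = 0.2657 mg/L.
12.5 µg/L = 0.0125 mg/L.
After input C: C = (2.23·0.2657 + 0.25·0.0125) / 2.48 = 0.2401 mg/L.

0.240 mg/L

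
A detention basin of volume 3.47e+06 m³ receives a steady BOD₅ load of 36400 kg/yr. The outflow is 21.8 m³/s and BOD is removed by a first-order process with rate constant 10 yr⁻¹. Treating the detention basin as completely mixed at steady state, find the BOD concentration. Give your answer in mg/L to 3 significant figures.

0.0504 mg/L

Outflow Q = 21.8 m³/s × 3.156e+07 s/yr = 6.88e+08 m³/yr.
Steady-state CSTR mass balance: W = Q·C + k·V·C, so C = W/(Q + kV).
Q + kV = 6.88e+08 + 10·3.47e+06 = 7.227e+08 m³/yr.
C = 36400/7.227e+08 = 5.037e-05 kg/m³ = 0.05037 mg/L.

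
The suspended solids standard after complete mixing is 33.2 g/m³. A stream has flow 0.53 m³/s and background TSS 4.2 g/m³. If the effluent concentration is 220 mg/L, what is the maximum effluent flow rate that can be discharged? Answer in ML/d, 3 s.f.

7.11 ML/d

Mass balance at complete mixing: C_std·(Q_w + Q_r) = Q_w·C_e + Q_r·C_b.
Rearranging, Q_w = Q_r·(C_std − C_b)/(C_e − C_std) = 0.53·(33.2 − 4.2) / (220 − 33.2) = 0.08228 m³/s.
= 7.109 ML/d.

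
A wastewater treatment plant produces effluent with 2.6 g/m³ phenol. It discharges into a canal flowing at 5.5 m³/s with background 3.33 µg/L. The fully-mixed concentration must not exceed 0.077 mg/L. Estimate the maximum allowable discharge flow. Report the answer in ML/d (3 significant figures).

13.9 ML/d

3.33 µg/L = 0.00333 mg/L.
Mass balance at complete mixing: C_std·(Q_w + Q_r) = Q_w·C_e + Q_r·C_b.
Rearranging, Q_w = Q_r·(C_std − C_b)/(C_e − C_std) = 5.5·(0.077 − 0.00333) / (2.6 − 0.077) = 0.1606 m³/s.
= 13.88 ML/d.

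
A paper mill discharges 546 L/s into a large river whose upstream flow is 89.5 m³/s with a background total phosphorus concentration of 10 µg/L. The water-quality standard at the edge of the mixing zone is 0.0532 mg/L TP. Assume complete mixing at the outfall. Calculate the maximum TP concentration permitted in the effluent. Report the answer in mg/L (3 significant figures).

546 L/s = 0.546 m³/s.
10 µg/L = 0.01 mg/L.
Mass balance: 0.0532·90.05 = 0.546·Cₑ + 89.5·0.01.
Cₑ = (4.79 − 0.895) / 0.546 = 7.135 mg/L.

7.13 mg/L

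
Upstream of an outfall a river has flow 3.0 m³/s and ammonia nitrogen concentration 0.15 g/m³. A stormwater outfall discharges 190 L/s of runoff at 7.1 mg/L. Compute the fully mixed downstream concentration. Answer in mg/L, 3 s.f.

190 L/s = 0.19 m³/s.
By mass balance at complete mixing, C = (0.19·7.1 + 3·0.15) / (0.19 + 3) = 1.799/3.19 = 0.5639 mg/L.

0.564 mg/L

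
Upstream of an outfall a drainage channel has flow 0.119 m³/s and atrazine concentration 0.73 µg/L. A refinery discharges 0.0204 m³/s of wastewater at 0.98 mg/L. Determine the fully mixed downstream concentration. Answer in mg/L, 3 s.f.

0.144 mg/L

0.73 µg/L = 0.00073 mg/L.
Conservation of mass across the mixing zone: C = (0.0204·0.98 + 0.119·0.00073) / (0.0204 + 0.119) = 0.02008/0.1394 = 0.144 mg/L.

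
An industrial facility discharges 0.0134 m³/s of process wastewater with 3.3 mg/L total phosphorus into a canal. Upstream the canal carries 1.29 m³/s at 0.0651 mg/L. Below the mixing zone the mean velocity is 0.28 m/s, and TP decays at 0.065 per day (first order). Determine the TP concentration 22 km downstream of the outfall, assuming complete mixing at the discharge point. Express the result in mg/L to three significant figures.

After complete mixing, C₀ = (0.0134·3.3 + 1.29·0.0651) / 1.303 = 0.09836 mg/L.
Travel time t = 2.2e+04 m / 0.28 m/s = 7.857e+04 s = 0.9094 d.
C = 0.09836·exp(−0.065·0.9094) = 0.09836·0.9426 = 0.09271 mg/L.

0.0927 mg/L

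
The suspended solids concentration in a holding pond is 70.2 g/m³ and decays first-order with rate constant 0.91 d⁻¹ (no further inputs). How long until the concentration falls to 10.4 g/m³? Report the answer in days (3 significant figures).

2.10 d

t = ln(C₀/C)/k = ln(70.2/10.4)/0.91 = 1.91/0.91 = 2.098 d.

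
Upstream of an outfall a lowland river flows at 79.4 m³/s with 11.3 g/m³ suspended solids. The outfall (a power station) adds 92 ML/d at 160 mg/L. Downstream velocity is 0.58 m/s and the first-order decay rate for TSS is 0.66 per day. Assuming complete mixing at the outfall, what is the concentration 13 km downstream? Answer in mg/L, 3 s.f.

92 ML/d = 1.065 m³/s.
After complete mixing, C₀ = (1.065·160 + 79.4·11.3) / 80.46 = 13.27 mg/L.
Travel time t = 1.3e+04 m / 0.58 m/s = 2.241e+04 s = 0.2594 d.
C = 13.27·exp(−0.66·0.2594) = 13.27·0.8426 = 11.18 mg/L.

11.2 mg/L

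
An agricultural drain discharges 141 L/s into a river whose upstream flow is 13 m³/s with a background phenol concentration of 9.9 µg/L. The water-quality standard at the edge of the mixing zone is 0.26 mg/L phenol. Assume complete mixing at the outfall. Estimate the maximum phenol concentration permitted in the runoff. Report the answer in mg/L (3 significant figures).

23.3 mg/L

141 L/s = 0.141 m³/s.
9.9 µg/L = 0.0099 mg/L.
Mass balance: 0.26·13.14 = 0.141·Cₑ + 13·0.0099.
Cₑ = (3.417 − 0.1287) / 0.141 = 23.32 mg/L.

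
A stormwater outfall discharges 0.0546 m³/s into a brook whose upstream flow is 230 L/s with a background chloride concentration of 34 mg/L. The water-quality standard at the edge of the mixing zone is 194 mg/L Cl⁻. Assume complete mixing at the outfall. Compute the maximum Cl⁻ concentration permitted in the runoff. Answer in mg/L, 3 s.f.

230 L/s = 0.23 m³/s.
Mass balance: 194·0.2846 = 0.0546·Cₑ + 0.23·34.
Cₑ = (55.21 − 7.82) / 0.0546 = 868 mg/L.

868 mg/L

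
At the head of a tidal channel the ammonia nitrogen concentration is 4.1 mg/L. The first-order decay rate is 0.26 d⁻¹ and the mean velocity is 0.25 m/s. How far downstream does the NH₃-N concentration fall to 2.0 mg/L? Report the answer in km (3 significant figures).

59.6 km

From C = C₀·e^(−kt), t = ln(C₀/C)/k = ln(4.1/2.0)/0.26 = 0.7178/0.26 = 2.761 d.
Distance = v·t = 0.25 m/s × 2.385e+05 s = 5.964e+04 m = 59.64 km.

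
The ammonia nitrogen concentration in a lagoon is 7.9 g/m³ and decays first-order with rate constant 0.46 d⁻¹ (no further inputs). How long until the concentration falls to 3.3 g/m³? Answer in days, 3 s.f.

t = ln(C₀/C)/k = ln(7.9/3.3)/0.46 = 0.8729/0.46 = 1.898 d.

1.90 d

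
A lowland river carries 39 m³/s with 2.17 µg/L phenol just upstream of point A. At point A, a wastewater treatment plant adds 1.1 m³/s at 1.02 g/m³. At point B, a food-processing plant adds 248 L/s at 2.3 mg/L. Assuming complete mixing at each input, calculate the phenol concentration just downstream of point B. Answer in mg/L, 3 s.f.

2.17 µg/L = 0.00217 mg/L.
After input A: C = (39·0.00217 + 1.1·1.02) / 40.1 = 0.03009 mg/L.
248 L/s = 0.248 m³/s.
After input B: C = (40.1·0.03009 + 0.248·2.3) / 40.35 = 0.04404 mg/L.

0.0440 mg/L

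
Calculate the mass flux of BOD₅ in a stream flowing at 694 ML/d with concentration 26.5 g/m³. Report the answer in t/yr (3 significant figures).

694 ML/d = 8.032 m³/s.
Mass flux = Q·C = 8.032 m³/s × 26.5 g/m³ = 212.9 g/s.
= 212.9 g/s × 31.56 = 6717 t/yr.

6720 t/yr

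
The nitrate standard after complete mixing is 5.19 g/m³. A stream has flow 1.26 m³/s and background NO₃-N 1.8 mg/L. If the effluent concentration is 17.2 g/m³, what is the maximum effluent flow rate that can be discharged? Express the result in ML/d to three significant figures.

Mass balance at complete mixing: C_std·(Q_w + Q_r) = Q_w·C_e + Q_r·C_b.
Rearranging, Q_w = Q_r·(C_std − C_b)/(C_e − C_std) = 1.26·(5.19 − 1.8) / (17.2 − 5.19) = 0.3557 m³/s.
= 30.73 ML/d.

30.7 ML/d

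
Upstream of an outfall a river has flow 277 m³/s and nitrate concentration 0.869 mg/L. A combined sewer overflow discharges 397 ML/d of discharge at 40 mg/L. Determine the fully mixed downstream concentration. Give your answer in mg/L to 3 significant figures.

397 ML/d = 4.595 m³/s.
Flow-weighted mixing gives C = (4.595·40 + 277·0.869) / (4.595 + 277) = 424.5/281.6 = 1.508 mg/L.

1.51 mg/L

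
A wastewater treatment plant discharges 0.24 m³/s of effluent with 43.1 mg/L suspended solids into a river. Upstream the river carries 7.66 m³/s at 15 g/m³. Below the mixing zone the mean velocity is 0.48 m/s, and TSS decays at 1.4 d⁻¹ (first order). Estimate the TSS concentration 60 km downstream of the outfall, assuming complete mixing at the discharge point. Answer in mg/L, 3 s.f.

2.09 mg/L

After complete mixing, C₀ = (0.24·43.1 + 7.66·15) / 7.9 = 15.85 mg/L.
Travel time t = 6e+04 m / 0.48 m/s = 1.25e+05 s = 1.447 d.
C = 15.85·exp(−1.4·1.447) = 15.85·0.1319 = 2.092 mg/L.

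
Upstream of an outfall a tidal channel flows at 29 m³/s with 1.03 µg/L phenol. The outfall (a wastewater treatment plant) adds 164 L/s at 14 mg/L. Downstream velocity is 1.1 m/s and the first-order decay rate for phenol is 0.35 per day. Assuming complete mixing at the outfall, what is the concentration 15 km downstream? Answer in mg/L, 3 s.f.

0.0755 mg/L

164 L/s = 0.164 m³/s.
1.03 µg/L = 0.00103 mg/L.
After complete mixing, C₀ = (0.164·14 + 29·0.00103) / 29.16 = 0.07975 mg/L.
Travel time t = 1.5e+04 m / 1.1 m/s = 1.364e+04 s = 0.1578 d.
C = 0.07975·exp(−0.35·0.1578) = 0.07975·0.9463 = 0.07547 mg/L.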